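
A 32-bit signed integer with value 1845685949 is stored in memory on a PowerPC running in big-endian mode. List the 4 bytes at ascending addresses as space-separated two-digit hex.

1845685949 in hexadecimal, padded to 32 bits, is 0x6E02EEBD.
Split into bytes (most-significant first): 6E 02 EE BD.
Big-endian stores the most-significant byte at the lowest address.
So the memory order matches the most-significant-first order: 6E 02 EE BD.

6E 02 EE BD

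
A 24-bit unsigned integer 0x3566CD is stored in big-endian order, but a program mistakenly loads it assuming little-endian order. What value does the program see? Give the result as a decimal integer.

Stored big-endian, the bytes at ascending addresses are 35 66 CD.
Read back as little-endian, the first byte is least significant, giving 0xCD6635.
0xCD6635 = 13461045.

13461045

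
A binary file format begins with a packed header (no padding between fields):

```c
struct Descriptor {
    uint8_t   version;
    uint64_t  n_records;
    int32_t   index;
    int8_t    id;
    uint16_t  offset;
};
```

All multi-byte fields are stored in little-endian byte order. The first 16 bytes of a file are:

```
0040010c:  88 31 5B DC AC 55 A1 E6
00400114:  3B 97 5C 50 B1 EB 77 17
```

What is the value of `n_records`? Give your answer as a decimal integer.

4316314682225613617

`n_records` follows `version` (1 byte), so it starts at byte offset 1 and occupies 8 bytes.
Bytes at offsets 1..8: 31 5B DC AC 55 A1 E6 3B.
In little-endian order the low byte comes first in memory.
Reassemble most-significant byte first: 3B E6 A1 55 AC DC 5B 31 → 0x3BE6A155ACDC5B31.
0x3BE6A155ACDC5B31 = 4316314682225613617.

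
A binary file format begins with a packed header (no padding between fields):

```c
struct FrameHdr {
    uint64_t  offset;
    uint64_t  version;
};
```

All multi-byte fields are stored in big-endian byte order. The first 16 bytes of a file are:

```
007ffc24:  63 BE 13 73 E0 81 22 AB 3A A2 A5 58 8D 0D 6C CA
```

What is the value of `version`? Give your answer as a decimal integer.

4225121200169118922

`version` follows `offset` (8 bytes), so it starts at byte offset 8 and occupies 8 bytes.
Bytes at offsets 8..15: 3A A2 A5 58 8D 0D 6C CA.
Big-endian stores the most-significant byte at the lowest address.
The bytes are already most-significant first: 0x3AA2A5588D0D6CCA.
0x3AA2A5588D0D6CCA = 4225121200169118922.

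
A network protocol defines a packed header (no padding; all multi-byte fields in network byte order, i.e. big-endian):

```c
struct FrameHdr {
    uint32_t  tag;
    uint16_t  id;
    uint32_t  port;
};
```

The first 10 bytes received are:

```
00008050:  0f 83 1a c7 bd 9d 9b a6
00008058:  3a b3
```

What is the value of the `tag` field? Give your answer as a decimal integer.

260250311

`tag` is the first field, at byte offset 0, occupying 4 bytes.
Bytes at offsets 0..3: 0F 83 1A C7.
Big-endian: lowest address holds the most-significant byte.
The bytes are already most-significant first: 0x0F831AC7.
0x0F831AC7 = 260250311.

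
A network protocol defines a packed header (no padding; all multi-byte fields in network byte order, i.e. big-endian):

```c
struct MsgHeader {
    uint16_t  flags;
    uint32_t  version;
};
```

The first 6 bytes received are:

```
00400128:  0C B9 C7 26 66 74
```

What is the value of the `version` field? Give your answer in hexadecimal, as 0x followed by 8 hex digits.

0xC7266674

`version` follows `flags` (2 bytes), so it starts at byte offset 2 and occupies 4 bytes.
Bytes at offsets 2..5: C7 26 66 74.
In big-endian order the high byte comes first in memory.
The bytes are already most-significant first: 0xC7266674.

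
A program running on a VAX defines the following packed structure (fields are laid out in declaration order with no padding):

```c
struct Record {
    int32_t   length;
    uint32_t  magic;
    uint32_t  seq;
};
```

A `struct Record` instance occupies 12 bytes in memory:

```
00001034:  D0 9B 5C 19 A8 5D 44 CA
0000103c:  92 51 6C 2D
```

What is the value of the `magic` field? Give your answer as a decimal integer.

3393478056

`magic` follows `length` (4 bytes), so it starts at byte offset 4 and occupies 4 bytes.
Bytes at offsets 4..7: A8 5D 44 CA.
In little-endian order the low byte comes first in memory.
Reassemble most-significant byte first: CA 44 5D A8 → 0xCA445DA8.
0xCA445DA8 = 3393478056.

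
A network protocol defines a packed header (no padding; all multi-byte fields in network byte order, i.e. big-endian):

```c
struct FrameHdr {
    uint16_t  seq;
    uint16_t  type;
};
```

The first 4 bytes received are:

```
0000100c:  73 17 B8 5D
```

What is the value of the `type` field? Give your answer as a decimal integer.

`type` follows `seq` (2 bytes), so it starts at byte offset 2 and occupies 2 bytes.
Bytes at offsets 2..3: B8 5D.
Big-endian: lowest address holds the most-significant byte.
The bytes are already most-significant first: 0xB85D.
0xB85D = 47197.

47197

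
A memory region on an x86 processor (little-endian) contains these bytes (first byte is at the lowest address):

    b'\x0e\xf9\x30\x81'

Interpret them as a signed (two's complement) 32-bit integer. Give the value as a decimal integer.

In little-endian order the low byte comes first in memory.
Reassemble most-significant byte first: 81 30 F9 0E → 0x8130F90E.
Top bit is set, so as a signed 32-bit value this is 0x8130F90E − 2^32 = -2127496946.

-2127496946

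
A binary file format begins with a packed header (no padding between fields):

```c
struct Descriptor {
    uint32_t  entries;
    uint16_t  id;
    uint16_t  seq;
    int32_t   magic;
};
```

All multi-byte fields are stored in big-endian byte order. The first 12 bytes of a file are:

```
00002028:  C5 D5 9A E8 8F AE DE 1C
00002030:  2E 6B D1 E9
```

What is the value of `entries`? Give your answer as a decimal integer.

`entries` is the first field, at byte offset 0, occupying 4 bytes.
Bytes at offsets 0..3: C5 D5 9A E8.
In big-endian order the high byte comes first in memory.
The bytes are already most-significant first: 0xC5D59AE8.
0xC5D59AE8 = 3319110376.

3319110376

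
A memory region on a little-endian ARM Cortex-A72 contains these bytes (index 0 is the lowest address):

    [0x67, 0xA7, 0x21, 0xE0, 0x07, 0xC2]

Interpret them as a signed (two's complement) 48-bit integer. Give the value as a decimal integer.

-68135895849113

Little-endian: lowest address holds the least-significant byte.
Reassemble most-significant byte first: C2 07 E0 21 A7 67 → 0xC207E021A767.
Top bit is set, so as a signed 48-bit value this is 0xC207E021A767 − 2^48 = -68135895849113.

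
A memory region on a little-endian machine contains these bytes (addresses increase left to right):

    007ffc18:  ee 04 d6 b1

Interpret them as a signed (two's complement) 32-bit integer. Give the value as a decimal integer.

Little-endian: lowest address holds the least-significant byte.
Reassemble most-significant byte first: B1 D6 04 EE → 0xB1D604EE.
Top bit is set, so as a signed 32-bit value this is 0xB1D604EE − 2^32 = -1311374098.

-1311374098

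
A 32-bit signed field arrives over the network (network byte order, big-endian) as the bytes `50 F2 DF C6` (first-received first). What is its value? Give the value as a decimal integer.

1358094278

Big-endian stores the most-significant byte at the lowest address.
The bytes are already most-significant first: 0x50F2DFC6.
0x50F2DFC6 = 1358094278.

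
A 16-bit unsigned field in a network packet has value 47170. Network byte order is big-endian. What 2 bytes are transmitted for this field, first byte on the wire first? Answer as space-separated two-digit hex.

B8 42

47170 in hexadecimal, padded to 16 bits, is 0xB842.
Split into bytes (most-significant first): B8 42.
Big-endian stores the most-significant byte at the lowest address.
So the memory order matches the most-significant-first order: B8 42.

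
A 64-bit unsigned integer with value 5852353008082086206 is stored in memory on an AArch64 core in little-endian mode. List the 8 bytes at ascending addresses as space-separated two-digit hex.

5852353008082086206 in hexadecimal, padded to 64 bits, is 0x5137BC0DC2EBE93E.
Split into bytes (most-significant first): 51 37 BC 0D C2 EB E9 3E.
Little-endian stores the least-significant byte at the lowest address.
So at ascending addresses the bytes are 3E E9 EB C2 0D BC 37 51.

3E E9 EB C2 0D BC 37 51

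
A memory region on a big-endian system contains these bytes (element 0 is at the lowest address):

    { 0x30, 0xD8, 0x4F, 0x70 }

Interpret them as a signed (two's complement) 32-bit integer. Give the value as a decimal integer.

819482480

Big-endian: lowest address holds the most-significant byte.
The bytes are already most-significant first: 0x30D84F70.
0x30D84F70 = 819482480.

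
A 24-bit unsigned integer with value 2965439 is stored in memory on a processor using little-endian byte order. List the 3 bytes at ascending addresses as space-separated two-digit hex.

2965439 in hexadecimal, padded to 24 bits, is 0x2D3FBF.
Split into bytes (most-significant first): 2D 3F BF.
In little-endian order the low byte comes first in memory.
So at ascending addresses the bytes are BF 3F 2D.

BF 3F 2D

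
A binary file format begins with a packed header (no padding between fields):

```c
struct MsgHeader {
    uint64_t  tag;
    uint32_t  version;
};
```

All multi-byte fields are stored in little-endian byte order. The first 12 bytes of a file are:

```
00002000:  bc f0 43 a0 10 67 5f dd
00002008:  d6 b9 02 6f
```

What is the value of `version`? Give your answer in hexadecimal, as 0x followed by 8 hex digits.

`version` follows `tag` (8 bytes), so it starts at byte offset 8 and occupies 4 bytes.
Bytes at offsets 8..11: D6 B9 02 6F.
Little-endian: lowest address holds the least-significant byte.
Reassemble most-significant byte first: 6F 02 B9 D6 → 0x6F02B9D6.

0x6F02B9D6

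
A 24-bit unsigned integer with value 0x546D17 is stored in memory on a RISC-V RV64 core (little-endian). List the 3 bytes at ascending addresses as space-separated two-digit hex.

Split into bytes (most-significant first): 54 6D 17.
In little-endian order the low byte comes first in memory.
So at ascending addresses the bytes are 17 6D 54.

17 6D 54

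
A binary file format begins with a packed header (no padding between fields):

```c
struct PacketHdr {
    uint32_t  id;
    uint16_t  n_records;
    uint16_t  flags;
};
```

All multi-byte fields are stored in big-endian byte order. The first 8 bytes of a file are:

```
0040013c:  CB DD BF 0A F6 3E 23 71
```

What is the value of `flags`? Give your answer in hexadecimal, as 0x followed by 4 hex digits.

0x2371

`flags` follows `id` (4 B), `n_records` (2 B), so it starts at offset 4 + 2 = 6 and occupies 2 bytes.
Bytes at offsets 6..7: 23 71.
Big-endian: lowest address holds the most-significant byte.
The bytes are already most-significant first: 0x2371.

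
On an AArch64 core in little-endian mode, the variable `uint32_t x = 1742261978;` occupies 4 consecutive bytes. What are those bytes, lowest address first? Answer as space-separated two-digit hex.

DA CE D8 67

1742261978 in hexadecimal, padded to 32 bits, is 0x67D8CEDA.
Split into bytes (most-significant first): 67 D8 CE DA.
Little-endian stores the least-significant byte at the lowest address.
So at ascending addresses the bytes are DA CE D8 67.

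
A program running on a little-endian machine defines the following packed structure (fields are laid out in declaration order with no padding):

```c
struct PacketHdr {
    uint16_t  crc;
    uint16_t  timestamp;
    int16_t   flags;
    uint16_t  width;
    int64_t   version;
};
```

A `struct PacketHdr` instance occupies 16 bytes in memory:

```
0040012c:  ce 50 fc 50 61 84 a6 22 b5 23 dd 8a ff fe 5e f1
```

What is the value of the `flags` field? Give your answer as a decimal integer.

-31647

`flags` follows `crc` (2 B), `timestamp` (2 B), so it starts at offset 2 + 2 = 4 and occupies 2 bytes.
Bytes at offsets 4..5: 61 84.
Little-endian: lowest address holds the least-significant byte.
Reassemble most-significant byte first: 84 61 → 0x8461.
Top bit is set, so as a signed 16-bit value this is 0x8461 − 2^16 = -31647.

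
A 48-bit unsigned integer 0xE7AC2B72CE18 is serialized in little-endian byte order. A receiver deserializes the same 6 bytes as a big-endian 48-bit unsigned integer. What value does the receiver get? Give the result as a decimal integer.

27274957794535

Stored little-endian, the bytes at ascending addresses are 18 CE 72 2B AC E7.
Read back as big-endian, the last byte is least significant, giving 0x18CE722BACE7.
0x18CE722BACE7 = 27274957794535.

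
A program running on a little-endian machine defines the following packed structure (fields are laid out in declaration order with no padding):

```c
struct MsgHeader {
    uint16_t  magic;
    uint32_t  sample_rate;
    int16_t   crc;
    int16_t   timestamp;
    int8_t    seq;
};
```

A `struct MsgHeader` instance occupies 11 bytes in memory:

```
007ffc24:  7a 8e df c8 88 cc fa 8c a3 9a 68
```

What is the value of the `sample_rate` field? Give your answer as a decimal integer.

3431516383

`sample_rate` follows `magic` (2 bytes), so it starts at byte offset 2 and occupies 4 bytes.
Bytes at offsets 2..5: DF C8 88 CC.
Little-endian stores the least-significant byte at the lowest address.
Reassemble most-significant byte first: CC 88 C8 DF → 0xCC88C8DF.
0xCC88C8DF = 3431516383.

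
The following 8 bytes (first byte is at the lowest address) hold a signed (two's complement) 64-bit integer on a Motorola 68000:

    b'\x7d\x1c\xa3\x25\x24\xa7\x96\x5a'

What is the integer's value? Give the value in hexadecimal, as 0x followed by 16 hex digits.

0x7D1CA32524A7965A

Big-endian: lowest address holds the most-significant byte.
The bytes are already most-significant first: 0x7D1CA32524A7965A.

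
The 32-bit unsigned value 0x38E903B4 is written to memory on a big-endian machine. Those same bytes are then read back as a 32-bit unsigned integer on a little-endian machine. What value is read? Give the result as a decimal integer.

Stored big-endian, the bytes at ascending addresses are 38 E9 03 B4.
Read back as little-endian, the first byte is least significant, giving 0xB403E938.
0xB403E938 = 3020155192.

3020155192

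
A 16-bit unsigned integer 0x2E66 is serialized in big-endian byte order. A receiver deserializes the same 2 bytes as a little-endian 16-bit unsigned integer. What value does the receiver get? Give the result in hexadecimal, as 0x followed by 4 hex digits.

0x662E

Stored big-endian, the bytes at ascending addresses are 2E 66.
Read back as little-endian, the first byte is least significant, giving 0x662E.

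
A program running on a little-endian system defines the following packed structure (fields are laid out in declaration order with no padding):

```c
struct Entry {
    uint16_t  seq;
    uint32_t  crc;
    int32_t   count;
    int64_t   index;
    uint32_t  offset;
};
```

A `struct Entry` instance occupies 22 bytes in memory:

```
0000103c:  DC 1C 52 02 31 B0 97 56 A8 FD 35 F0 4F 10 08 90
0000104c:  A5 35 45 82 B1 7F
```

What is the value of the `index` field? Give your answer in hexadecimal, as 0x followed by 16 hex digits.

`index` follows `seq` (2 B), `crc` (4 B), `count` (4 B), so it starts at offset 2 + 4 + 4 = 10 and occupies 8 bytes.
Bytes at offsets 10..17: 35 F0 4F 10 08 90 A5 35.
Little-endian: lowest address holds the least-significant byte.
Reassemble most-significant byte first: 35 A5 90 08 10 4F F0 35 → 0x35A59008104FF035.

0x35A59008104FF035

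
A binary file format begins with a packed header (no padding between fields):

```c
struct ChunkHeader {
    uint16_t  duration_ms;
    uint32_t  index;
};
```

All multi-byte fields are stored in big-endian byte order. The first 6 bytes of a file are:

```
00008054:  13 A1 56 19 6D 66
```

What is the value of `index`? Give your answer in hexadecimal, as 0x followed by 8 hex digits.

`index` follows `duration_ms` (2 bytes), so it starts at byte offset 2 and occupies 4 bytes.
Bytes at offsets 2..5: 56 19 6D 66.
In big-endian order the high byte comes first in memory.
The bytes are already most-significant first: 0x56196D66.

0x56196D66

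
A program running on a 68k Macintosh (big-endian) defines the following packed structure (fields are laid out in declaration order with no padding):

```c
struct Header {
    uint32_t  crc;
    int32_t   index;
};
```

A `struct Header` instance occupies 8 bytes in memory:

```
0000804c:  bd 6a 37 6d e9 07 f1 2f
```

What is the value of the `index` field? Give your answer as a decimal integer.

-385355473

`index` follows `crc` (4 bytes), so it starts at byte offset 4 and occupies 4 bytes.
Bytes at offsets 4..7: E9 07 F1 2F.
Big-endian stores the most-significant byte at the lowest address.
The bytes are already most-significant first: 0xE907F12F.
Top bit is set, so as a signed 32-bit value this is 0xE907F12F − 2^32 = -385355473.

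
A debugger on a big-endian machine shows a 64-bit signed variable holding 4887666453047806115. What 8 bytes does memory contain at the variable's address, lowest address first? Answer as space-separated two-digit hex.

43 D4 7A BE 3A 82 08 A3

4887666453047806115 in hexadecimal, padded to 64 bits, is 0x43D47ABE3A8208A3.
Split into bytes (most-significant first): 43 D4 7A BE 3A 82 08 A3.
Big-endian stores the most-significant byte at the lowest address.
So the memory order matches the most-significant-first order: 43 D4 7A BE 3A 82 08 A3.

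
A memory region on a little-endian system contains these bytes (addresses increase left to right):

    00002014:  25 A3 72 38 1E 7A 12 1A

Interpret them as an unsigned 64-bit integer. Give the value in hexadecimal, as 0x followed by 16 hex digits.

0x1A127A1E3872A325

Little-endian stores the least-significant byte at the lowest address.
Reassemble most-significant byte first: 1A 12 7A 1E 38 72 A3 25 → 0x1A127A1E3872A325.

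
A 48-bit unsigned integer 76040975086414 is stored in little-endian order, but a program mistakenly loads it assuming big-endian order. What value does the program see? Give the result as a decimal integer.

76040975086414 in 48-bit hexadecimal is 0x4528AB4EF34E.
Stored little-endian, the bytes at ascending addresses are 4E F3 4E AB 28 45.
Read back as big-endian, the last byte is least significant, giving 0x4EF34EAB2845.
0x4EF34EAB2845 = 86806903859269.

86806903859269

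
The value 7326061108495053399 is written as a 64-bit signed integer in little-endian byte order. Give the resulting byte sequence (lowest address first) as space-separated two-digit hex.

57 F2 A6 56 C3 65 AB 65

7326061108495053399 in hexadecimal, padded to 64 bits, is 0x65AB65C356A6F257.
Split into bytes (most-significant first): 65 AB 65 C3 56 A6 F2 57.
Little-endian: lowest address holds the least-significant byte.
So at ascending addresses the bytes are 57 F2 A6 56 C3 65 AB 65.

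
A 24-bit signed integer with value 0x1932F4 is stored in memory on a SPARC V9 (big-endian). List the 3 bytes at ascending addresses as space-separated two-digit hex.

Split into bytes (most-significant first): 19 32 F4.
Big-endian stores the most-significant byte at the lowest address.
So the memory order matches the most-significant-first order: 19 32 F4.

19 32 F4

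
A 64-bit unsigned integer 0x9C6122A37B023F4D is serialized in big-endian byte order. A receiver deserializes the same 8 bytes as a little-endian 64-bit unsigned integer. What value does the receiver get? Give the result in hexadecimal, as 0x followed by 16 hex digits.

0x4D3F027BA322619C

Stored big-endian, the bytes at ascending addresses are 9C 61 22 A3 7B 02 3F 4D.
Read back as little-endian, the first byte is least significant, giving 0x4D3F027BA322619C.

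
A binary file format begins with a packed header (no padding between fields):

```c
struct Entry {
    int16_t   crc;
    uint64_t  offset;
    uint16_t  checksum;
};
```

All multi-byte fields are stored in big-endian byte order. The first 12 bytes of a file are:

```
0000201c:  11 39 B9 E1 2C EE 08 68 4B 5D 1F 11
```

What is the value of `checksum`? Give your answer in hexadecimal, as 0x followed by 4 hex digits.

0x1F11

`checksum` follows `crc` (2 B), `offset` (8 B), so it starts at offset 2 + 8 = 10 and occupies 2 bytes.
Bytes at offsets 10..11: 1F 11.
In big-endian order the high byte comes first in memory.
The bytes are already most-significant first: 0x1F11.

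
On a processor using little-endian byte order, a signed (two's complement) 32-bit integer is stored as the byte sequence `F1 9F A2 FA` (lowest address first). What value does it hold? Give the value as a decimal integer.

In little-endian order the low byte comes first in memory.
Reassemble most-significant byte first: FA A2 9F F1 → 0xFAA29FF1.
Top bit is set, so as a signed 32-bit value this is 0xFAA29FF1 − 2^32 = -90005519.

-90005519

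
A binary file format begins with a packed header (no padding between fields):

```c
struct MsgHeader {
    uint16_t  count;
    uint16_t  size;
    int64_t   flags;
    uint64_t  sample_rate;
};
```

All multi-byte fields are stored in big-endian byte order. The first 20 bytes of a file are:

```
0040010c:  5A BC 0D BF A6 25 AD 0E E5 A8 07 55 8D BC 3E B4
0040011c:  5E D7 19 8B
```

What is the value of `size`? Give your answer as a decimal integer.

`size` follows `count` (2 bytes), so it starts at byte offset 2 and occupies 2 bytes.
Bytes at offsets 2..3: 0D BF.
Big-endian: lowest address holds the most-significant byte.
The bytes are already most-significant first: 0x0DBF.
0x0DBF = 3519.

3519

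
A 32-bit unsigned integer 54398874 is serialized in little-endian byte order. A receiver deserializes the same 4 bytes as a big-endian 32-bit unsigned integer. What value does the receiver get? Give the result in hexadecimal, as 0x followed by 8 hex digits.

54398874 in 32-bit hexadecimal is 0x033E0F9A.
Stored little-endian, the bytes at ascending addresses are 9A 0F 3E 03.
Read back as big-endian, the last byte is least significant, giving 0x9A0F3E03.

0x9A0F3E03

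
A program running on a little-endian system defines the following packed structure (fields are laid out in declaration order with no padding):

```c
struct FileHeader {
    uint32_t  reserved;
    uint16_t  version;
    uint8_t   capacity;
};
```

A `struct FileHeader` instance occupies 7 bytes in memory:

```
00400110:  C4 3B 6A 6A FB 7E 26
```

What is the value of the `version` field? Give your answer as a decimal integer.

32507

`version` follows `reserved` (4 bytes), so it starts at byte offset 4 and occupies 2 bytes.
Bytes at offsets 4..5: FB 7E.
Little-endian stores the least-significant byte at the lowest address.
Reassemble most-significant byte first: 7E FB → 0x7EFB.
0x7EFB = 32507.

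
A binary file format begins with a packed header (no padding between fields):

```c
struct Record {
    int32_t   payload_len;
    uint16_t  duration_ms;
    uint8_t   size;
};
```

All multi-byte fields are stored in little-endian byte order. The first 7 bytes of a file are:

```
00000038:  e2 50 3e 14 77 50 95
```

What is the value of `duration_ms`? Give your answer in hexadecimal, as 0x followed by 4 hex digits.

`duration_ms` follows `payload_len` (4 bytes), so it starts at byte offset 4 and occupies 2 bytes.
Bytes at offsets 4..5: 77 50.
Little-endian: lowest address holds the least-significant byte.
Reassemble most-significant byte first: 50 77 → 0x5077.

0x5077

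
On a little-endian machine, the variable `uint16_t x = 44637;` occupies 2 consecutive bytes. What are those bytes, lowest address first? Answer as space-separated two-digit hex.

5D AE

44637 in hexadecimal, padded to 16 bits, is 0xAE5D.
Split into bytes (most-significant first): AE 5D.
Little-endian stores the least-significant byte at the lowest address.
So at ascending addresses the bytes are 5D AE.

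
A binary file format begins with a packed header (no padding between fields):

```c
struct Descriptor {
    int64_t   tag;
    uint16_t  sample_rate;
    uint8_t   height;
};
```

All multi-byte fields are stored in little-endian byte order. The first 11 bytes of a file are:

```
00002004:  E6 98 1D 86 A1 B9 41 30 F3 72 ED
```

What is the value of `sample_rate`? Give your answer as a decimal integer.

29427

`sample_rate` follows `tag` (8 bytes), so it starts at byte offset 8 and occupies 2 bytes.
Bytes at offsets 8..9: F3 72.
In little-endian order the low byte comes first in memory.
Reassemble most-significant byte first: 72 F3 → 0x72F3.
0x72F3 = 29427.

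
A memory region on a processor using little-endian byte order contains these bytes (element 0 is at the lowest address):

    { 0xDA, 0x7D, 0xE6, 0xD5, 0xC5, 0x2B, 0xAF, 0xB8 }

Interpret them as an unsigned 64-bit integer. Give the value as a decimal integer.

Little-endian: lowest address holds the least-significant byte.
Reassemble most-significant byte first: B8 AF 2B C5 D5 E6 7D DA → 0xB8AF2BC5D5E67DDA.
0xB8AF2BC5D5E67DDA = 13307903552600309210.

13307903552600309210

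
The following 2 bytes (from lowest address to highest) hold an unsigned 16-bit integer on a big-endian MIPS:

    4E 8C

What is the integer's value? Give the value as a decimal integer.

20108

Big-endian: lowest address holds the most-significant byte.
The bytes are already most-significant first: 0x4E8C.
0x4E8C = 20108.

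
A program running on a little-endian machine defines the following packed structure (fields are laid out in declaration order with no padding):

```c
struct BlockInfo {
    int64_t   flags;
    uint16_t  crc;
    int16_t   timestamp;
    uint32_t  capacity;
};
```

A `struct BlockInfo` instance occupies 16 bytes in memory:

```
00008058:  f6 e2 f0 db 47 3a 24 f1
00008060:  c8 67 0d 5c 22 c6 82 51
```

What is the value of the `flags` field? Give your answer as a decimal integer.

`flags` is the first field, at byte offset 0, occupying 8 bytes.
Bytes at offsets 0..7: F6 E2 F0 DB 47 3A 24 F1.
In little-endian order the low byte comes first in memory.
Reassemble most-significant byte first: F1 24 3A 47 DB F0 E2 F6 → 0xF1243A47DBF0E2F6.
Top bit is set, so as a signed 64-bit value this is 0xF1243A47DBF0E2F6 − 2^64 = -1070666731100249354.

-1070666731100249354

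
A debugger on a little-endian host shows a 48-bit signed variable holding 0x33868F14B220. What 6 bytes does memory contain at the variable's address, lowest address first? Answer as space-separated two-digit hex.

Split into bytes (most-significant first): 33 86 8F 14 B2 20.
In little-endian order the low byte comes first in memory.
So at ascending addresses the bytes are 20 B2 14 8F 86 33.

20 B2 14 8F 86 33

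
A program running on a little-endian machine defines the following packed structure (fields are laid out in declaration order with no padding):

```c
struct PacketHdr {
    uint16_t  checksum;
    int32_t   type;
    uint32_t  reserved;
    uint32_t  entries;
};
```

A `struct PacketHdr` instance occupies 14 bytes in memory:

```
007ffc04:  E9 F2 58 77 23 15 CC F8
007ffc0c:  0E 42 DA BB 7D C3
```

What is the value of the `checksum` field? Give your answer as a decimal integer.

62185

`checksum` is the first field, at byte offset 0, occupying 2 bytes.
Bytes at offsets 0..1: E9 F2.
Little-endian stores the least-significant byte at the lowest address.
Reassemble most-significant byte first: F2 E9 → 0xF2E9.
0xF2E9 = 62185.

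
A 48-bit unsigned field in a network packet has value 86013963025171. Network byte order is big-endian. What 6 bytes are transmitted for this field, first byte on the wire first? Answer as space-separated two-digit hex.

86013963025171 in hexadecimal, padded to 48 bits, is 0x4E3AAFB63B13.
Split into bytes (most-significant first): 4E 3A AF B6 3B 13.
Big-endian stores the most-significant byte at the lowest address.
So the memory order matches the most-significant-first order: 4E 3A AF B6 3B 13.

4E 3A AF B6 3B 13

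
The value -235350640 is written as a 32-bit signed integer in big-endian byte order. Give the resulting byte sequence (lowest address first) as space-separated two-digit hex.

Two's complement of -235350640 in 32 bits: 235350640 = 0x0E072A70; invert → 0xF1F8D58F; add 1 → 0xF1F8D590.
Split into bytes (most-significant first): F1 F8 D5 90.
Big-endian stores the most-significant byte at the lowest address.
So the memory order matches the most-significant-first order: F1 F8 D5 90.

F1 F8 D5 90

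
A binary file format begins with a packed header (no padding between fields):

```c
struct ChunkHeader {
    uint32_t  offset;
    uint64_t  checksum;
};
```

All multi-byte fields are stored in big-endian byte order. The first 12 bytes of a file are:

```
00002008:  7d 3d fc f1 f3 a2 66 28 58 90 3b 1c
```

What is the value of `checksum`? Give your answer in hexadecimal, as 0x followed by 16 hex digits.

`checksum` follows `offset` (4 bytes), so it starts at byte offset 4 and occupies 8 bytes.
Bytes at offsets 4..11: F3 A2 66 28 58 90 3B 1C.
Big-endian: lowest address holds the most-significant byte.
The bytes are already most-significant first: 0xF3A2662858903B1C.

0xF3A2662858903B1C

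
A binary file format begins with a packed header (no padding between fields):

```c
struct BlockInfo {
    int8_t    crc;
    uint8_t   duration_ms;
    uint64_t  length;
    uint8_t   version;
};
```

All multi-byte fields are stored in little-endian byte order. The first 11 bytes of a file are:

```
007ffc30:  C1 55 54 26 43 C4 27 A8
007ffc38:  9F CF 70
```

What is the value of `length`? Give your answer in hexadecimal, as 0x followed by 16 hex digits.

`length` follows `crc` (1 B), `duration_ms` (1 B), so it starts at offset 1 + 1 = 2 and occupies 8 bytes.
Bytes at offsets 2..9: 54 26 43 C4 27 A8 9F CF.
In little-endian order the low byte comes first in memory.
Reassemble most-significant byte first: CF 9F A8 27 C4 43 26 54 → 0xCF9FA827C4432654.

0xCF9FA827C4432654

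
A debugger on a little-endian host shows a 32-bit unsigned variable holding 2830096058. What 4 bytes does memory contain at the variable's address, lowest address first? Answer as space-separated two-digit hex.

2830096058 in hexadecimal, padded to 32 bits, is 0xA8AFD6BA.
Split into bytes (most-significant first): A8 AF D6 BA.
Little-endian stores the least-significant byte at the lowest address.
So at ascending addresses the bytes are BA D6 AF A8.

BA D6 AF A8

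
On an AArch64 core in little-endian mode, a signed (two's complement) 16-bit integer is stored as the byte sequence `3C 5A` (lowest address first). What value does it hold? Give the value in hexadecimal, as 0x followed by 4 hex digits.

In little-endian order the low byte comes first in memory.
Reassemble most-significant byte first: 5A 3C → 0x5A3C.

0x5A3C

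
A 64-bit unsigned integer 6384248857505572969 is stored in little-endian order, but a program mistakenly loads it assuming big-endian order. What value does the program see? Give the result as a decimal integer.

6384248857505572969 in 64-bit hexadecimal is 0x58996882BD502869.
Stored little-endian, the bytes at ascending addresses are 69 28 50 BD 82 68 99 58.
Read back as big-endian, the last byte is least significant, giving 0x692850BD82689958.
0x692850BD82689958 = 7577395147917793624.

7577395147917793624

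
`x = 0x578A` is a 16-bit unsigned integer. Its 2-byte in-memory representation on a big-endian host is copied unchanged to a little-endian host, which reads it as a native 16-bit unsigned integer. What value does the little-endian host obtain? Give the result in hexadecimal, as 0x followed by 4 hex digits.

Stored big-endian, the bytes at ascending addresses are 57 8A.
Read back as little-endian, the first byte is least significant, giving 0x8A57.

0x8A57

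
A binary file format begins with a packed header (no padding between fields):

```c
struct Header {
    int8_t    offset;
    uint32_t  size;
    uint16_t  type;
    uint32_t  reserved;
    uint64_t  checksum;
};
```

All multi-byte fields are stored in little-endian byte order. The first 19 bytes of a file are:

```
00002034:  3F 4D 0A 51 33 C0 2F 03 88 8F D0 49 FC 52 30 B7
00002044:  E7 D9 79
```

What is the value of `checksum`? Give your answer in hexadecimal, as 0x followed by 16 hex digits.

0x79D9E7B73052FC49

`checksum` follows `offset` (1 B), `size` (4 B), `type` (2 B), `reserved` (4 B), so it starts at offset 1 + 4 + 2 + 4 = 11 and occupies 8 bytes.
Bytes at offsets 11..18: 49 FC 52 30 B7 E7 D9 79.
Little-endian: lowest address holds the least-significant byte.
Reassemble most-significant byte first: 79 D9 E7 B7 30 52 FC 49 → 0x79D9E7B73052FC49.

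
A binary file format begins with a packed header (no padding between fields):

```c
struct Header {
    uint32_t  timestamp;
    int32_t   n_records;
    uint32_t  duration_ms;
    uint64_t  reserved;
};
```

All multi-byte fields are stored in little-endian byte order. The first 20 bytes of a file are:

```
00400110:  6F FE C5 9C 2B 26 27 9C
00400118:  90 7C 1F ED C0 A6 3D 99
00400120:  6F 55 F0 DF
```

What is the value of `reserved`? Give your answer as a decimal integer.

16136491402669172416

`reserved` follows `timestamp` (4 B), `n_records` (4 B), `duration_ms` (4 B), so it starts at offset 4 + 4 + 4 = 12 and occupies 8 bytes.
Bytes at offsets 12..19: C0 A6 3D 99 6F 55 F0 DF.
Little-endian: lowest address holds the least-significant byte.
Reassemble most-significant byte first: DF F0 55 6F 99 3D A6 C0 → 0xDFF0556F993DA6C0.
0xDFF0556F993DA6C0 = 16136491402669172416.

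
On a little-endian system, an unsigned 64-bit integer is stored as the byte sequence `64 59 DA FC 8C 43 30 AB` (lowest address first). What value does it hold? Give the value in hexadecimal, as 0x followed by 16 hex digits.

0xAB30438CFCDA5964

Little-endian stores the least-significant byte at the lowest address.
Reassemble most-significant byte first: AB 30 43 8C FC DA 59 64 → 0xAB30438CFCDA5964.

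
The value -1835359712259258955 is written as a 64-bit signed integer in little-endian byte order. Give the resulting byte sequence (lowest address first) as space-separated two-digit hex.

Two's complement of -1835359712259258955 in 64 bits: 1835359712259258955 = 0x197881EF2446BA4B; invert → 0xE6877E10DBB945B4; add 1 → 0xE6877E10DBB945B5.
Split into bytes (most-significant first): E6 87 7E 10 DB B9 45 B5.
Little-endian: lowest address holds the least-significant byte.
So at ascending addresses the bytes are B5 45 B9 DB 10 7E 87 E6.

B5 45 B9 DB 10 7E 87 E6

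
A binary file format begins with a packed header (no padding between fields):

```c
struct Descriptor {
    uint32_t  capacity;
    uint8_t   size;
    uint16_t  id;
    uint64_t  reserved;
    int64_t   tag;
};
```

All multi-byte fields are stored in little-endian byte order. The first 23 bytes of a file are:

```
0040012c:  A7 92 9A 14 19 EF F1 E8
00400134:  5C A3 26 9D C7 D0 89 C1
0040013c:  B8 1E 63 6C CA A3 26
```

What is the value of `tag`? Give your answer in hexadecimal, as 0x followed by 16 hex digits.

`tag` follows `capacity` (4 B), `size` (1 B), `id` (2 B), `reserved` (8 B), so it starts at offset 4 + 1 + 2 + 8 = 15 and occupies 8 bytes.
Bytes at offsets 15..22: C1 B8 1E 63 6C CA A3 26.
Little-endian stores the least-significant byte at the lowest address.
Reassemble most-significant byte first: 26 A3 CA 6C 63 1E B8 C1 → 0x26A3CA6C631EB8C1.

0x26A3CA6C631EB8C1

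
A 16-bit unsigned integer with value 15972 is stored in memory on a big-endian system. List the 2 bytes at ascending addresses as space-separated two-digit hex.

15972 in hexadecimal, padded to 16 bits, is 0x3E64.
Split into bytes (most-significant first): 3E 64.
Big-endian: lowest address holds the most-significant byte.
So the memory order matches the most-significant-first order: 3E 64.

3E 64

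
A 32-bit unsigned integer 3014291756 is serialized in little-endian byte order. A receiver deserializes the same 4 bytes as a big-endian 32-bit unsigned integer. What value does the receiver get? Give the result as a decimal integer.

3014291756 in 32-bit hexadecimal is 0xB3AA712C.
Stored little-endian, the bytes at ascending addresses are 2C 71 AA B3.
Read back as big-endian, the last byte is least significant, giving 0x2C71AAB3.
0x2C71AAB3 = 745646771.

745646771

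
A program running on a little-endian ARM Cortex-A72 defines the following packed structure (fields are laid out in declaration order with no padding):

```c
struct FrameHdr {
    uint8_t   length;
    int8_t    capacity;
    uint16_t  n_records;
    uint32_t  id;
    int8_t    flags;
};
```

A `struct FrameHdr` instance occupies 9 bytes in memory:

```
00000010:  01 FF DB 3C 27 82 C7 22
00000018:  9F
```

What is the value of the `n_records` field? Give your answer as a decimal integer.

15579

`n_records` follows `length` (1 B), `capacity` (1 B), so it starts at offset 1 + 1 = 2 and occupies 2 bytes.
Bytes at offsets 2..3: DB 3C.
In little-endian order the low byte comes first in memory.
Reassemble most-significant byte first: 3C DB → 0x3CDB.
0x3CDB = 15579.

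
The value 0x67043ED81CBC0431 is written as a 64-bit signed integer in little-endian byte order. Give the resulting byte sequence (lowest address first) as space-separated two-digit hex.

31 04 BC 1C D8 3E 04 67

Split into bytes (most-significant first): 67 04 3E D8 1C BC 04 31.
Little-endian stores the least-significant byte at the lowest address.
So at ascending addresses the bytes are 31 04 BC 1C D8 3E 04 67.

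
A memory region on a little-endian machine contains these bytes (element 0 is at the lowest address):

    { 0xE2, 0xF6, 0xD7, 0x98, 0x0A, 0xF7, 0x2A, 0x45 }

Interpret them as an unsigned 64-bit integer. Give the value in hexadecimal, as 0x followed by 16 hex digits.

0x452AF70A98D7F6E2

Little-endian: lowest address holds the least-significant byte.
Reassemble most-significant byte first: 45 2A F7 0A 98 D7 F6 E2 → 0x452AF70A98D7F6E2.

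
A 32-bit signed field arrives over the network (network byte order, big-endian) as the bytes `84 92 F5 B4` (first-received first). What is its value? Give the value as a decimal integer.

-2070743628

Big-endian stores the most-significant byte at the lowest address.
The bytes are already most-significant first: 0x8492F5B4.
Top bit is set, so as a signed 32-bit value this is 0x8492F5B4 − 2^32 = -2070743628.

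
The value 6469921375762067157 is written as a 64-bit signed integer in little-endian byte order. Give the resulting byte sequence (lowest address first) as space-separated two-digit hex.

6469921375762067157 in hexadecimal, padded to 64 bits, is 0x59C9C7364F012ED5.
Split into bytes (most-significant first): 59 C9 C7 36 4F 01 2E D5.
Little-endian stores the least-significant byte at the lowest address.
So at ascending addresses the bytes are D5 2E 01 4F 36 C7 C9 59.

D5 2E 01 4F 36 C7 C9 59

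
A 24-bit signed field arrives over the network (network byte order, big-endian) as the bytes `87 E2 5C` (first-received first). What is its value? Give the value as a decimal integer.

Big-endian stores the most-significant byte at the lowest address.
The bytes are already most-significant first: 0x87E25C.
Top bit is set, so as a signed 24-bit value this is 0x87E25C − 2^24 = -7871908.

-7871908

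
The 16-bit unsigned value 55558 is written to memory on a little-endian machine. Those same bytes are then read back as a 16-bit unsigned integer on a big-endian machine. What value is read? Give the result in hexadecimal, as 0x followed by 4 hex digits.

55558 in 16-bit hexadecimal is 0xD906.
Stored little-endian, the bytes at ascending addresses are 06 D9.
Read back as big-endian, the last byte is least significant, giving 0x06D9.

0x06D9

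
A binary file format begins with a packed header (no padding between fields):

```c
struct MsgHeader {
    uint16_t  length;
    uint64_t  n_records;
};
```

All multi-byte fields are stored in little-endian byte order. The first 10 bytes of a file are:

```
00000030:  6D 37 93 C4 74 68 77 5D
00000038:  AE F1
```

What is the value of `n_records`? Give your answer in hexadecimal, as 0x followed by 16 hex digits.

0xF1AE5D776874C493

`n_records` follows `length` (2 bytes), so it starts at byte offset 2 and occupies 8 bytes.
Bytes at offsets 2..9: 93 C4 74 68 77 5D AE F1.
Little-endian: lowest address holds the least-significant byte.
Reassemble most-significant byte first: F1 AE 5D 77 68 74 C4 93 → 0xF1AE5D776874C493.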